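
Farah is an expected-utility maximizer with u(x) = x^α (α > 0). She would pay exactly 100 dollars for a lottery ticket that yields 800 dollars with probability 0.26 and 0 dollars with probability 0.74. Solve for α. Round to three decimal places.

α ≈ 0.648

Since u(0) = 0, the lottery's EU is 0.26·800^α.
Setting u(100) equal to that: 100^α = 0.26·800^α ⇒ (100/800)^α = 0.26.
α = ln(0.26) / ln(100/800) = -1.347074/-2.079442 ≈ 0.648.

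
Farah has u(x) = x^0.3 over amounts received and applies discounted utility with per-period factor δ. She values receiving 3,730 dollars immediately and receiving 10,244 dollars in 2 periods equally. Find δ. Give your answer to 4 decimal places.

δ ≈ 0.8594

Indifference means u(3730) = δ^2 · u(10244), so δ^2 = u(3730)/u(10244).
With u(x) = x^0.3: δ^2 = 3730^0.3/10244^0.3 = (3730/10244)^0.3 = 0.73854.
Taking the square root: δ = 0.73854^(1/2) ≈ 0.8594.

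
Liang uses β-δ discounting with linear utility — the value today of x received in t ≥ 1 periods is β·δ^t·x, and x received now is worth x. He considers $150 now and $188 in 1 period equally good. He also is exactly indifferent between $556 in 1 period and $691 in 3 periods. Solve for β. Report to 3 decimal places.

β ≈ 0.889

From the later pair, β·δ^1·556 = β·δ^3·691; dividing through, δ^2 = 556/691 = 0.80463, so δ = 0.89701.
Substituting δ into 150 = β·δ·188: β = 150/(168.638) ≈ 0.889.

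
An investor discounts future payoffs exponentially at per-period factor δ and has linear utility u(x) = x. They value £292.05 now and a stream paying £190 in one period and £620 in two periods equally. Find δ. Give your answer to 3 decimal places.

δ ≈ 0.550

Present value of the stream is 190·δ + 620·δ². Indifference gives 190δ + 620δ² = 292.05.
So 620δ² + 190δ − 292.05 = 0.
The positive root is δ = [−190 + √(190² + 4·620·292.05)] / (2·620) = (−190 + 872.000)/1240 ≈ 0.550.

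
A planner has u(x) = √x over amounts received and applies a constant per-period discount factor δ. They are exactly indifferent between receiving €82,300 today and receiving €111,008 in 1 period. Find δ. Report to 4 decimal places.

δ ≈ 0.8610

Indifference means u(82300) = δ · u(111008), so δ = u(82300)/u(111008).
With u(x) = √x: δ = √82300/√111008 = √(82300/111008) = 0.86104.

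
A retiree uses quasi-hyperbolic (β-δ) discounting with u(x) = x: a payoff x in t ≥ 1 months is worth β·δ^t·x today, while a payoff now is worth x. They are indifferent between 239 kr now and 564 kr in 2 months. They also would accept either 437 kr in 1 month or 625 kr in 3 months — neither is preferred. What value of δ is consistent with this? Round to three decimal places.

From the later pair, β·δ^1·437 = β·δ^3·625; dividing through, δ^2 = 437/625 = 0.69920, so δ = 0.83618.

δ ≈ 0.836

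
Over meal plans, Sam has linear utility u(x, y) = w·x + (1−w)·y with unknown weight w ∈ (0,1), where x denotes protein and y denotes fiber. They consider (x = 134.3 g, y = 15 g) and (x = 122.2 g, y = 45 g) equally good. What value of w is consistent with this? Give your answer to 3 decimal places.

w = 0.713

Indifference: w·134.3 + (1−w)·15 = w·122.2 + (1−w)·45.
Rearranging, 12.1·w − 30·(1−w) = 0.
The marginal rate of substitution is 30/12.1, so w = 30/(12.1+30) = 0.713.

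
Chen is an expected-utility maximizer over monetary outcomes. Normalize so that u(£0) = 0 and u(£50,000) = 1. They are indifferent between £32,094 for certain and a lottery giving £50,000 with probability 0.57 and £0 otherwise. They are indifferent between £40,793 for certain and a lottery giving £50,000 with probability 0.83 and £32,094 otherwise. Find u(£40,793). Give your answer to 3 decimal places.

The first gamble pins u(£32,094): it must equal 0.57·1 + 0.43·0 = 0.57.
Then u(£40,793) = 0.83·u(£50,000) + 0.17·u(£32,094) = 0.83·1.00 + 0.17·0.57 = 0.9269.

0.927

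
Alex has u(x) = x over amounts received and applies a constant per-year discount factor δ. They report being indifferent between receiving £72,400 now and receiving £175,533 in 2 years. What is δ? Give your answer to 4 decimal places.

Equating discounted utilities: u(72400) = δ^2·u(175533) ⇒ δ^2 = u(72400)/u(175533).
With u(x) = x: δ^2 = 72400/175533 = 0.41246.
Hence δ = (0.41246)^(1/2) = 0.642229.

δ ≈ 0.6422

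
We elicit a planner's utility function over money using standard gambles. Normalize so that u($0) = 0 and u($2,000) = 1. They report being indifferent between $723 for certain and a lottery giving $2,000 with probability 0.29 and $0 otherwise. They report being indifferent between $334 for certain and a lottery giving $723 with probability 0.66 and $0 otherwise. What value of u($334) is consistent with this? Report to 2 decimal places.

The first gamble pins u($723): it must equal 0.29·1 + 0.71·0 = 0.29.
The second indifference gives u($334) = 0.66·u($723) + 0.34·u($0) = 0.66·0.29 + 0.34·0.00 = 0.1914.

0.19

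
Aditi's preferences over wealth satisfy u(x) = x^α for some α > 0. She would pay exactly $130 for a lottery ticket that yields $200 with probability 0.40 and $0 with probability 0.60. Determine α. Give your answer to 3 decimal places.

The lottery's expected utility is 0.40·u(200) + 0.60·u(0) = 0.40·200^α (since u(0) = 0 for α > 0).
Setting u(130) equal to that: 130^α = 0.40·200^α ⇒ (130/200)^α = 0.40.
Taking logs: α·ln(130/200) = ln(0.40), so α = -0.916291 / -0.430783 ≈ 2.127.

α ≈ 2.127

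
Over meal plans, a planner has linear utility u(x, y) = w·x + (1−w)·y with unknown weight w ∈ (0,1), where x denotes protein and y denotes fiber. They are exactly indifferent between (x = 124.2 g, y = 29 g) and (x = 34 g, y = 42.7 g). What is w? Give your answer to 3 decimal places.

u(124.2,29) = u(34,42.7) means w·124.2 + (1−w)·29 = w·34 + (1−w)·42.7.
Rearranging, 90.2·w − 13.7·(1−w) = 0.
So w/(1−w) = 13.7/90.2 = 0.1519, giving w = 13.7/(90.2+13.7) = 0.132.

w = 0.132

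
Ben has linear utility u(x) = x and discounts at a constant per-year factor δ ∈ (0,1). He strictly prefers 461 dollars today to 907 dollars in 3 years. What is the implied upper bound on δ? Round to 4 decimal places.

Comparing present values: 461 > δ^3·907.
So δ^3 < 461/907 = 0.50827; taking the cube root of both positive sides preserves the inequality.
δ < 0.50827^(1/3) = 0.7981.

δ < 0.7981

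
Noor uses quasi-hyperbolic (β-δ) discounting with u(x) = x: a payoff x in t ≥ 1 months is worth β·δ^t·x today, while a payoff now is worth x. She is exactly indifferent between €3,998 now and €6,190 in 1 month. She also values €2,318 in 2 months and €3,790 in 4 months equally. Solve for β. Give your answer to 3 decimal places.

The second indifference involves only future payoffs, so β cancels: β·δ^2·2318 = β·δ^4·3790, giving δ^2 = 2318/3790 = 0.61161, so δ = 0.78205.
The first indifference: 3998 = β·δ·6190, so β = 3998/(δ·6190) = 3998/(0.78205·6190) ≈ 0.826.

β ≈ 0.826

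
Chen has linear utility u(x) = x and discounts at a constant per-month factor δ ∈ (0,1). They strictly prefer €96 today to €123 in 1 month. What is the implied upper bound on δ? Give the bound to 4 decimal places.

δ < 0.7805

Comparing present values: 96 > δ·123.
Dividing through by 123 gives δ < 0.78049.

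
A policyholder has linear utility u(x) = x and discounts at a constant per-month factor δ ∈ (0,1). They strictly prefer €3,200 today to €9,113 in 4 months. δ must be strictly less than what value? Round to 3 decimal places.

Under u(x) = x this choice says 3200 > δ^4·9113.
Hence δ^4 < 3200/9113 = 0.35115, and x ↦ x^(1/4) is increasing on (0,∞).
δ < (3200/9113)^(1/4) ≈ 0.770.

δ < 0.770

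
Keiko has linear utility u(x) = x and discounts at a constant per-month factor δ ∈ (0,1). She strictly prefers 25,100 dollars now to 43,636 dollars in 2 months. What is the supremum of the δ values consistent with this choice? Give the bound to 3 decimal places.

The preference means 25100 > δ^2·43636.
Hence δ^2 < 25100/43636 = 0.57521, and x ↦ x^(1/2) is increasing on (0,∞).
δ < (25100/43636)^(1/2) ≈ 0.758.

δ < 0.758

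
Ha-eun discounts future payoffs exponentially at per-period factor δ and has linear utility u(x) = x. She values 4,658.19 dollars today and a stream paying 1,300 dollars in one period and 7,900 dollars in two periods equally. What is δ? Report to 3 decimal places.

Equating present values: 4658.19 = 1300δ + 7900δ².
So 7900δ² + 1300δ − 4658.19 = 0.
The positive root is δ = [−1300 + √(1300² + 4·7900·4658.19)] / (2·7900) = (−1300 + 12202.000)/15800 ≈ 0.690.

δ ≈ 0.690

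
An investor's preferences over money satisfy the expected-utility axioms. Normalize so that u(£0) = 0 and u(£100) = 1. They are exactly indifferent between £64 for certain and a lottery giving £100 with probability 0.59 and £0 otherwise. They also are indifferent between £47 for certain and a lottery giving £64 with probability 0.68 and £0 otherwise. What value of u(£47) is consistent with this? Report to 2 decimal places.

0.40

First, u(£64) = 0.59·u(£100) + 0.41·u(£0) = 0.59.
Chaining: u(£47) = 0.68·0.59 + 0.32·0.00 = 0.4012.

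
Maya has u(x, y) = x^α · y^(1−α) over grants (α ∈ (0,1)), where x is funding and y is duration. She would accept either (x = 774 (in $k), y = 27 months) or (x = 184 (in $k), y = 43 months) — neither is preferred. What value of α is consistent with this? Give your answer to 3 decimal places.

α ≈ 0.245

The Cobb–Douglas utilities coincide, so 774^α·27^(1−α) = 184^α·43^(1−α).
(774/184)^α = (43/27)^(1−α); take logs: α·ln(774/184) = (1−α)·ln(43/27), i.e. α·1.436636 = (1−α)·0.465363.
So α/(1−α) = (0.465363)/(1.436636) = 0.323925, and α = 0.323925/1.323925 ≈ 0.245.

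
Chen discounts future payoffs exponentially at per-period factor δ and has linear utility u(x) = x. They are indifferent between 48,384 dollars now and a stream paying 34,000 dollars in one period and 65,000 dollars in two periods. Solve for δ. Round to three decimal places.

Equating present values: 48384 = 34000δ + 65000δ².
Rearranged: 65000δ² + 34000δ − 48384 = 0.
The positive root is δ = [−34000 + √(34000² + 4·65000·48384)] / (2·65000) = (−34000 + 117200.000)/130000 ≈ 0.640.

δ ≈ 0.640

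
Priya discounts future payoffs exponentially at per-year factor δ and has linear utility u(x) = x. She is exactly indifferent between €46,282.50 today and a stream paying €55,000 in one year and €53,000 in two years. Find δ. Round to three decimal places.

δ ≈ 0.550

Present value of the stream is 55000·δ + 53000·δ². Indifference gives 55000δ + 53000δ² = 46282.50.
Rearranged: 53000δ² + 55000δ − 46282.50 = 0.
The positive root is δ = [−55000 + √(55000² + 4·53000·46282.50)] / (2·53000) = (−55000 + 113300.000)/106000 ≈ 0.550.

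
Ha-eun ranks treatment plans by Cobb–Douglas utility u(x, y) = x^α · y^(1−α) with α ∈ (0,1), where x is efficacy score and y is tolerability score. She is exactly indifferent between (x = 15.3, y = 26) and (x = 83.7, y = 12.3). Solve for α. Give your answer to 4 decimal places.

Indifference: 15.3^α · 26^(1−α) = 83.7^α · 12.3^(1−α).
(15.3/83.7)^α = (12.3/26)^(1−α); take logs: α·ln(15.3/83.7) = (1−α)·ln(12.3/26), i.e. α·-1.6993861 = (1−α)·-0.7484973.
Thus α·(-2.4478834) = -0.7484973, so α = -0.7484973/-2.4478834 ≈ 0.3058.

α ≈ 0.3058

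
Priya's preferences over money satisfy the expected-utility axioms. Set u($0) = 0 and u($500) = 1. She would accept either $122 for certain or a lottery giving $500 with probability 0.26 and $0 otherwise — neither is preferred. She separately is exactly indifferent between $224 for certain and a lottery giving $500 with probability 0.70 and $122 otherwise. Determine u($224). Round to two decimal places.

The first gamble pins u($122): it must equal 0.26·1 + 0.74·0 = 0.26.
The second indifference gives u($224) = 0.70·u($500) + 0.30·u($122) = 0.70·1.00 + 0.30·0.26 = 0.7780.

0.78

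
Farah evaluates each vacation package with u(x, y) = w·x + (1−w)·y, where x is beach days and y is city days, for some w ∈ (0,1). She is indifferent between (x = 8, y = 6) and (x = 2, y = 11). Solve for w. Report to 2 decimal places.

u(8,6) = u(2,11) means w·8 + (1−w)·6 = w·2 + (1−w)·11.
Collecting terms: w·6 = (1−w)·5.
So w/(1−w) = 5/6 = 0.8333, giving w = 5/(6+5) = 0.45.

w = 0.45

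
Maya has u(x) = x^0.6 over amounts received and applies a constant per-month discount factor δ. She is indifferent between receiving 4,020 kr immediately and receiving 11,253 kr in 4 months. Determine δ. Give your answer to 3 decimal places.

The payoff in 4 months is discounted by δ^4, so u(4020) = δ^4·u(11253) and δ^4 = u(4020)/u(11253).
With u(x) = x^0.6: δ^4 = 4020^0.6/11253^0.6 = (4020/11253)^0.6 = 0.53923.
Taking the 4th root: δ = 0.53923^(1/4) ≈ 0.857.

δ ≈ 0.857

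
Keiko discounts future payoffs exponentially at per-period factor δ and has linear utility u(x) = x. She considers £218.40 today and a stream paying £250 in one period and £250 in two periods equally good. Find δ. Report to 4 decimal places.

δ ≈ 0.5600

The stream is worth 250δ + 250δ² today, so 250δ + 250δ² = 218.40.
That is, 250δ² + 250δ − 218.40 = 0, a quadratic in δ.
The positive root is δ = [−250 + √(250² + 4·250·218.40)] / (2·250) = (−250 + 530.000)/500 ≈ 0.5600.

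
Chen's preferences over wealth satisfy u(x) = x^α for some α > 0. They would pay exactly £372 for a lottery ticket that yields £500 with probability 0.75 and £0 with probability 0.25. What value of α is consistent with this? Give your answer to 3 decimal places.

The lottery's expected utility is 0.75·u(500) + 0.25·u(0) = 0.75·500^α (since u(0) = 0 for α > 0).
Setting u(372) equal to that: 372^α = 0.75·500^α ⇒ (372/500)^α = 0.75.
Taking logs: α·ln(372/500) = ln(0.75), so α = -0.287682 / -0.295714 ≈ 0.973.

α ≈ 0.973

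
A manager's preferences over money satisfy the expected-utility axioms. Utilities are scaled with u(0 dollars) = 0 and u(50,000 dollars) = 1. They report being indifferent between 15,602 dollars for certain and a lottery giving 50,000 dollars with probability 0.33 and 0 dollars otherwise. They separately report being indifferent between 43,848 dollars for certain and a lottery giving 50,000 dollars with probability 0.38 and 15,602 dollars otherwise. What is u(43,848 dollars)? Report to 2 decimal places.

The first gamble pins u(15,602 dollars): it must equal 0.33·1 + 0.67·0 = 0.33.
Then u(43,848 dollars) = 0.38·u(50,000 dollars) + 0.62·u(15,602 dollars) = 0.38·1.00 + 0.62·0.33 = 0.5846.

0.58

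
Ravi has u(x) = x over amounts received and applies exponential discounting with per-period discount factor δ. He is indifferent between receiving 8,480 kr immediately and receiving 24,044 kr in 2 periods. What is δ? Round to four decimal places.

Indifference means u(8480) = δ^2 · u(24044), so δ^2 = u(8480)/u(24044).
With u(x) = x: δ^2 = 8480/24044 = 0.35269.
So δ = 0.35269^(1/2) ≈ 0.5939.

δ ≈ 0.5939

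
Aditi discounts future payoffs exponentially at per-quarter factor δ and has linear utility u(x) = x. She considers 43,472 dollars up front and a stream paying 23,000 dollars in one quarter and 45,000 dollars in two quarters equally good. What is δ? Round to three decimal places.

δ ≈ 0.760

Equating present values: 43472 = 23000δ + 45000δ².
Rearranged: 45000δ² + 23000δ − 43472 = 0.
δ = (−23000 + √(23000² + 4·45000·43472)) / (2·45000) = (−23000 + √8353960000.00) / 90000 ≈ 0.760.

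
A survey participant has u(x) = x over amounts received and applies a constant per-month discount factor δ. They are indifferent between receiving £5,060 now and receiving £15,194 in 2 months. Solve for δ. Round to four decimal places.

The payoff in 2 months is discounted by δ^2, so u(5060) = δ^2·u(15194) and δ^2 = u(5060)/u(15194).
With u(x) = x: δ^2 = 5060/15194 = 0.33303.
So δ = 0.33303^(1/2) ≈ 0.5771.

δ ≈ 0.5771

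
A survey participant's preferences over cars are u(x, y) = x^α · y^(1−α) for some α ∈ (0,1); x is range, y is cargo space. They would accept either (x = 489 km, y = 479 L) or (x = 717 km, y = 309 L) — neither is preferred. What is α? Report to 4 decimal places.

Set the two utilities equal: 489^α·479^(1−α) = 717^α·309^(1−α).
Rearrange to (489/717)^α = (309/479)^(1−α) and take logs: α·-0.3827134 = (1−α)·-0.4383593.
Thus α·(-0.8210727) = -0.4383593, so α = -0.4383593/-0.8210727 ≈ 0.5339.

α ≈ 0.5339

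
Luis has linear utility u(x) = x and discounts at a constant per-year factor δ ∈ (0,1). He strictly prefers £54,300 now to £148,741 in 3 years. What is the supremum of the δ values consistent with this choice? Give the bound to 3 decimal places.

δ < 0.715

The preference means 54300 > δ^3·148741.
Dividing by 148741: δ^3 < 0.36506. Both sides are positive, so the cube root keeps the direction.
δ < (54300/148741)^(1/3) ≈ 0.715.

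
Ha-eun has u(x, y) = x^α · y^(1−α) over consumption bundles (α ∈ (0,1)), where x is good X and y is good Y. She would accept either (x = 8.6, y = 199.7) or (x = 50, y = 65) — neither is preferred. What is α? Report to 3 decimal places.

α ≈ 0.389

The Cobb–Douglas utilities coincide, so 8.6^α·199.7^(1−α) = 50^α·65^(1−α).
Taking logs: α·ln 8.6 + (1−α)·ln 199.7 = α·ln 50 + (1−α)·ln 65, i.e. α·-1.760261 = (1−α)·-1.122429.
With A = -1.760261 and B = -1.122429: α·A = (1−α)·B, so α = B/(A+B) = -1.122429/-2.882690 ≈ 0.389.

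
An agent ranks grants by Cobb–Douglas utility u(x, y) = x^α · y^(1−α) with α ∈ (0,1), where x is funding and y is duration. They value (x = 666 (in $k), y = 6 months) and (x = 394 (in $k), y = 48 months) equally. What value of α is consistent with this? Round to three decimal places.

Indifference: 666^α · 6^(1−α) = 394^α · 48^(1−α).
(666/394)^α = (48/6)^(1−α); take logs: α·ln(666/394) = (1−α)·ln(48/6), i.e. α·0.524939 = (1−α)·2.079442.
With A = 0.524939 and B = 2.079442: α·A = (1−α)·B, so α = B/(A+B) = 2.079442/2.604381 ≈ 0.798.

α ≈ 0.798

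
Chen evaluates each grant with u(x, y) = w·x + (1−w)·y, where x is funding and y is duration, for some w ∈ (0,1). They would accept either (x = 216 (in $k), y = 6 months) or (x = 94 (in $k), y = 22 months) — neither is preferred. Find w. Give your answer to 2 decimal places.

Indifference: w·216 + (1−w)·6 = w·94 + (1−w)·22.
Rearranging, 122·w − 16·(1−w) = 0.
So w/(1−w) = 16/122 = 0.1311, giving w = 16/(122+16) = 0.12.

w = 0.12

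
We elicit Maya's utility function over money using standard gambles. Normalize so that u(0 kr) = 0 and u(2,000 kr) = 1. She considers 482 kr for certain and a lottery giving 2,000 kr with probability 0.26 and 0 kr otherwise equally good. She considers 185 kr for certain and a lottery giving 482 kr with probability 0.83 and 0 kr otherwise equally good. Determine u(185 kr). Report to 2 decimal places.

0.22

The first gamble pins u(482 kr): it must equal 0.26·1 + 0.74·0 = 0.26.
The second indifference gives u(185 kr) = 0.83·u(482 kr) + 0.17·u(0 kr) = 0.83·0.26 + 0.17·0.00 = 0.2158.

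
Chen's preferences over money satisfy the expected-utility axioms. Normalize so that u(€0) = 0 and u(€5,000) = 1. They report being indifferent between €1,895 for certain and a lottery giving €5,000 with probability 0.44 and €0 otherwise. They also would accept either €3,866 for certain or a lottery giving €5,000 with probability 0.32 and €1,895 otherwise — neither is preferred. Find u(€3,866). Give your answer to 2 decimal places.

0.62

From the first indifference, u(€1,895) = 0.44·u(€5,000) + 0.56·u(€0) = 0.44·1 + 0.56·0 = 0.44.
Chaining: u(€3,866) = 0.32·1.00 + 0.68·0.44 = 0.6192.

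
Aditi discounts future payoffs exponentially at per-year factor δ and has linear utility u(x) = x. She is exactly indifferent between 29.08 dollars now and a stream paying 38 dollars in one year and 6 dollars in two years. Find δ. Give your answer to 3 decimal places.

δ ≈ 0.690

Equating present values: 29.08 = 38δ + 6δ².
That is, 6δ² + 38δ − 29.08 = 0, a quadratic in δ.
By the quadratic formula (taking the positive root), δ = (−38 + √2141.92) / 12 ≈ 0.690.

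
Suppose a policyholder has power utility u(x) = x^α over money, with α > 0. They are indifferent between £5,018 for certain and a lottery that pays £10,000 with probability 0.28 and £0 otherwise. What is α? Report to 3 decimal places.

Since u(0) = 0, the lottery's EU is 0.28·10000^α.
Indifference: 5018^α = 0.28·10000^α, so (5018/10000)^α = 0.28.
Taking logs: α·ln(5018/10000) = ln(0.28), so α = -1.272966 / -0.689554 ≈ 1.846.

α ≈ 1.846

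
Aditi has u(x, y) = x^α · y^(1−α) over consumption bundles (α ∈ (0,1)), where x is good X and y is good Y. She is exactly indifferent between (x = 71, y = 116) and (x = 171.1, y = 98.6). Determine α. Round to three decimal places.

The Cobb–Douglas utilities coincide, so 71^α·116^(1−α) = 171.1^α·98.6^(1−α).
Taking logs: α·ln 71 + (1−α)·ln 116 = α·ln 171.1 + (1−α)·ln 98.6, i.e. α·-0.879568 = (1−α)·-0.162519.
So α/(1−α) = (-0.162519)/(-0.879568) = 0.184771, and α = 0.184771/1.184771 ≈ 0.156.

α ≈ 0.156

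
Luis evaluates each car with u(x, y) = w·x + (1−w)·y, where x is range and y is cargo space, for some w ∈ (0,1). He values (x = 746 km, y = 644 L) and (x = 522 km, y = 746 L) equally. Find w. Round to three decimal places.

u(746,644) = u(522,746) means w·746 + (1−w)·644 = w·522 + (1−w)·746.
w·(746−522) = (1−w)·(746−644), i.e. w·224 = (1−w)·102.
So w/(1−w) = 102/224 = 0.4554, giving w = 102/(224+102) = 0.313.

w = 0.313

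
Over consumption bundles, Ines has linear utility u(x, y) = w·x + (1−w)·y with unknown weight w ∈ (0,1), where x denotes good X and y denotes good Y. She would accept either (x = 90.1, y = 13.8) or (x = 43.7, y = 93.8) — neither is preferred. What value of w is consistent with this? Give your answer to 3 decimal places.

Indifference: w·90.1 + (1−w)·13.8 = w·43.7 + (1−w)·93.8.
Collecting terms: w·46.4 = (1−w)·80.
Hence w = 80/(46.4+80) = 80/126.4 = 0.633.

w = 0.633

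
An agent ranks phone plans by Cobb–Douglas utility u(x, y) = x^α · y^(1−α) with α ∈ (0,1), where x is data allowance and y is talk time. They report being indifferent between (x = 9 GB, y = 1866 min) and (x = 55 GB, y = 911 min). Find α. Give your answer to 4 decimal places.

The Cobb–Douglas utilities coincide, so 9^α·1866^(1−α) = 55^α·911^(1−α).
Rearrange to (9/55)^α = (911/1866)^(1−α) and take logs: α·-1.8101086 = (1−α)·-0.7170095.
With A = -1.8101086 and B = -0.7170095: α·A = (1−α)·B, so α = B/(A+B) = -0.7170095/-2.5271181 ≈ 0.2837.

α ≈ 0.2837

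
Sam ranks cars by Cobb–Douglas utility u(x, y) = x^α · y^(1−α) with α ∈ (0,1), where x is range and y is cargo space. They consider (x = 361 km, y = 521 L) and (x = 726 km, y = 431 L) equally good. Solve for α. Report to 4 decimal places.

α ≈ 0.2135

The Cobb–Douglas utilities coincide, so 361^α·521^(1−α) = 726^α·431^(1−α).
Taking logs: α·ln 361 + (1−α)·ln 521 = α·ln 726 + (1−α)·ln 431, i.e. α·-0.6986721 = (1−α)·-0.1896420.
With A = -0.6986721 and B = -0.1896420: α·A = (1−α)·B, so α = B/(A+B) = -0.1896420/-0.8883141 ≈ 0.2135.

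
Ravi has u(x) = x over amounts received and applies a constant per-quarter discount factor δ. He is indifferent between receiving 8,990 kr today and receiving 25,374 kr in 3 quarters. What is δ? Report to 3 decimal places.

δ ≈ 0.708

The payoff in 3 quarters is discounted by δ^3, so u(8990) = δ^3·u(25374) and δ^3 = u(8990)/u(25374).
With u(x) = x: δ^3 = 8990/25374 = 0.35430.
Taking the cube root: δ = 0.35430^(1/3) ≈ 0.708.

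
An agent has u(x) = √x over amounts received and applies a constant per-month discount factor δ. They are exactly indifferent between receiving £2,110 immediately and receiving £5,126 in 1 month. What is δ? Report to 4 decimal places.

Indifference means u(2110) = δ · u(5126), so δ = u(2110)/u(5126).
Since u(x) = √x, δ = √(2110/5126) = 0.64158.

δ ≈ 0.6416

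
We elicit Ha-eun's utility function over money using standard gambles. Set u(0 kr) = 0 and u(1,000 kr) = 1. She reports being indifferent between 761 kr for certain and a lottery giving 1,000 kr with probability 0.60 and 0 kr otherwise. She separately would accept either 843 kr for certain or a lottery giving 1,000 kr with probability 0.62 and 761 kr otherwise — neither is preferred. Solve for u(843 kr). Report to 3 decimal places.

The first gamble pins u(761 kr): it must equal 0.60·1 + 0.40·0 = 0.60.
Then u(843 kr) = 0.62·u(1,000 kr) + 0.38·u(761 kr) = 0.62·1.00 + 0.38·0.60 = 0.8480.

0.848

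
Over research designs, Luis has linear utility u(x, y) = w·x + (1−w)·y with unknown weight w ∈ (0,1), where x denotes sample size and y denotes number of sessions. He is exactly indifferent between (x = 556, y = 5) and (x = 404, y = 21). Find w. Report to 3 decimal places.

w = 0.095

u(556,5) = u(404,21) means w·556 + (1−w)·5 = w·404 + (1−w)·21.
Collecting terms: w·152 = (1−w)·16.
Hence w = 16/(152+16) = 16/168 = 0.095.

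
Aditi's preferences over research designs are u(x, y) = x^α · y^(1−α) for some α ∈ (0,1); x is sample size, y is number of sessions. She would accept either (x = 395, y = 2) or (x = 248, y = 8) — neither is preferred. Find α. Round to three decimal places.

α ≈ 0.749

Set the two utilities equal: 395^α·2^(1−α) = 248^α·8^(1−α).
Taking logs: α·ln 395 + (1−α)·ln 2 = α·ln 248 + (1−α)·ln 8, i.e. α·0.465457 = (1−α)·1.386294.
With A = 0.465457 and B = 1.386294: α·A = (1−α)·B, so α = B/(A+B) = 1.386294/1.851751 ≈ 0.749.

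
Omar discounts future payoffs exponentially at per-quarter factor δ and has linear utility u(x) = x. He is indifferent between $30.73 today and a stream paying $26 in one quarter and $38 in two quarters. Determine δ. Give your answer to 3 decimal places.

δ ≈ 0.620

Equating present values: 30.73 = 26δ + 38δ².
So 38δ² + 26δ − 30.73 = 0.
δ = (−26 + √(26² + 4·38·30.73)) / (2·38) = (−26 + √5346.96) / 76 ≈ 0.620.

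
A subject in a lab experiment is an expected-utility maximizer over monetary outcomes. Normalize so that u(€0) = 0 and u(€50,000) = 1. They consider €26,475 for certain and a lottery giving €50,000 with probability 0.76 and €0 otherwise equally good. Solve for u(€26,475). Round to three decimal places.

0.760

u(€26,475) equals the lottery's expected utility: 0.76·1 + 0.24·0 = 0.76.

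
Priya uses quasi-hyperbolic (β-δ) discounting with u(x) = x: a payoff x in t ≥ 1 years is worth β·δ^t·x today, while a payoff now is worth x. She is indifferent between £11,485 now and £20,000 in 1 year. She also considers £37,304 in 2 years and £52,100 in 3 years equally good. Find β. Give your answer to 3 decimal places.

Both payoffs in the second observation are in the future, so β drops out: δ^2·37304 = δ^3·52100 ⇒ δ = 37304/52100 = 0.71601.
Now use the now-vs-future pair: 11485 = β·δ·20000 gives β = 11485/(0.71601·20000) ≈ 0.802.

β ≈ 0.802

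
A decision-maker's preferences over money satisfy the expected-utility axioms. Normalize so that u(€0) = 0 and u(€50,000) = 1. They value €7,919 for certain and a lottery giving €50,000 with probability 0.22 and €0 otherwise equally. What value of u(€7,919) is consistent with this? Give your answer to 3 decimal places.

By the standard-gamble method, u(€7,919) is just the indifference probability on the best outcome: 0.22.

0.220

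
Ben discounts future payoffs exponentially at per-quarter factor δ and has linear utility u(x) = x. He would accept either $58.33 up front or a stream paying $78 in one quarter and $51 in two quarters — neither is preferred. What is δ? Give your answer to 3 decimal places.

δ ≈ 0.550

The stream is worth 78δ + 51δ² today, so 78δ + 51δ² = 58.33.
Rearranged: 51δ² + 78δ − 58.33 = 0.
By the quadratic formula (taking the positive root), δ = (−78 + √17983.32) / 102 ≈ 0.550.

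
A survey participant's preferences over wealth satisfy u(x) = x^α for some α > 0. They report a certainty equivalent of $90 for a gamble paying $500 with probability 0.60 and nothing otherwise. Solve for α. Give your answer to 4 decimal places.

Since u(0) = 0, the lottery's EU is 0.60·500^α.
Equating: 90^α = 0.60·500^α, i.e. 0.1800^α = 0.60.
Taking logs: α·ln(90/500) = ln(0.60), so α = -0.5108256 / -1.7147984 ≈ 0.2979.

α ≈ 0.2979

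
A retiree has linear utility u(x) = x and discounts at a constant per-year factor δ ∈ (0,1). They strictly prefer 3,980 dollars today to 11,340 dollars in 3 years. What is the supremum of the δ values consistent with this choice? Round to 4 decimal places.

δ < 0.7054

Under u(x) = x this choice says 3980 > δ^3·11340.
Dividing by 11340: δ^3 < 0.35097. Both sides are positive, so the cube root keeps the direction.
δ < 0.35097^(1/3) = 0.7054.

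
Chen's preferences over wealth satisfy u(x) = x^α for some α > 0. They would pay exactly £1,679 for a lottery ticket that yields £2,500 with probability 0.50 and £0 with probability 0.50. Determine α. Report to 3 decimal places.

EU(lottery) = 0.50·2500^α + 0.50·0 = 0.50·2500^α.
Setting u(1679) equal to that: 1679^α = 0.50·2500^α ⇒ (1679/2500)^α = 0.50.
α = ln(0.50) / ln(1679/2500) = -0.693147/-0.398092 ≈ 1.741.

α ≈ 1.741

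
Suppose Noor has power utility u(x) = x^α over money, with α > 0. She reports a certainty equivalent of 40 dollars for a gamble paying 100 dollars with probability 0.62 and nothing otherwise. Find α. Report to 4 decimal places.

α ≈ 0.5217

Since u(0) = 0, the lottery's EU is 0.62·100^α.
Equating: 40^α = 0.62·100^α, i.e. 0.4000^α = 0.62.
Take logs: α = ln 0.62 / ln(40/100) ≈ 0.521708.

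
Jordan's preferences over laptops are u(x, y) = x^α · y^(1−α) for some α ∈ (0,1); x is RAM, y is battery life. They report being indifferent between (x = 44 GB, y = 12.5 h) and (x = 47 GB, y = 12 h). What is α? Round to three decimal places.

Indifference: 44^α · 12.5^(1−α) = 47^α · 12^(1−α).
(44/47)^α = (12/12.5)^(1−α); take logs: α·ln(44/47) = (1−α)·ln(12/12.5), i.e. α·-0.065958 = (1−α)·-0.040822.
Thus α·(-0.106780) = -0.040822, so α = -0.040822/-0.106780 ≈ 0.382.

α ≈ 0.382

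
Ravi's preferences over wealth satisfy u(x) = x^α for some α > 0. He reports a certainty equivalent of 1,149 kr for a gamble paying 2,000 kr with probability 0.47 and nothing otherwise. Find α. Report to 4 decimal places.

The lottery's expected utility is 0.47·u(2000) + 0.53·u(0) = 0.47·2000^α (since u(0) = 0 for α > 0).
Equating: 1149^α = 0.47·2000^α, i.e. 0.5745^α = 0.47.
Taking logs: α·ln(1149/2000) = ln(0.47), so α = -0.7550226 / -0.5542552 ≈ 1.3622.

α ≈ 1.3622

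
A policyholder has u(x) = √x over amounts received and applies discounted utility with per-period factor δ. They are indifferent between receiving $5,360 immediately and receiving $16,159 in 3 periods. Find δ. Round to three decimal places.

The payoff in 3 periods is discounted by δ^3, so u(5360) = δ^3·u(16159) and δ^3 = u(5360)/u(16159).
Since u(x) = √x, δ^3 = √(5360/16159) = 0.57594.
So δ = 0.57594^(1/3) ≈ 0.832.

δ ≈ 0.832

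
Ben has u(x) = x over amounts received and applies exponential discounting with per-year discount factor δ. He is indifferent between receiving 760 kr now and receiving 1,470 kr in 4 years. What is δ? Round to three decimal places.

δ ≈ 0.848

The payoff in 4 years is discounted by δ^4, so u(760) = δ^4·u(1470) and δ^4 = u(760)/u(1470).
With u(x) = x: δ^4 = 760/1470 = 0.51701.
So δ = 0.51701^(1/4) ≈ 0.848.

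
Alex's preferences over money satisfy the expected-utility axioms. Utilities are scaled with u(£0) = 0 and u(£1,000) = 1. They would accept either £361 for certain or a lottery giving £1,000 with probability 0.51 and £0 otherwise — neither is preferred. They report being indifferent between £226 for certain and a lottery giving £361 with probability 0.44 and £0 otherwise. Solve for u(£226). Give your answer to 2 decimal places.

First, u(£361) = 0.51·u(£1,000) + 0.49·u(£0) = 0.51.
Then u(£226) = 0.44·u(£361) + 0.56·u(£0) = 0.44·0.51 + 0.56·0.00 = 0.2244.

0.22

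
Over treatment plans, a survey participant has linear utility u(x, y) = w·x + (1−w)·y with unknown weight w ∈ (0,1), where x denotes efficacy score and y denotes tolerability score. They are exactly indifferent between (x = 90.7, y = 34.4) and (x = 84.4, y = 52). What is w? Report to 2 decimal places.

w = 0.74

Indifference: w·90.7 + (1−w)·34.4 = w·84.4 + (1−w)·52.
w·(90.7−84.4) = (1−w)·(52−34.4), i.e. w·6.3 = (1−w)·17.6.
So w/(1−w) = 17.6/6.3 = 2.7937, giving w = 17.6/(6.3+17.6) = 0.74.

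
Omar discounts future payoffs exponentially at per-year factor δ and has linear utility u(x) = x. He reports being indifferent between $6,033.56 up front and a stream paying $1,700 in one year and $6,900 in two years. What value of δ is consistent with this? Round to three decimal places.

The stream is worth 1700δ + 6900δ² today, so 1700δ + 6900δ² = 6033.56.
That is, 6900δ² + 1700δ − 6033.56 = 0, a quadratic in δ.
The positive root is δ = [−1700 + √(1700² + 4·6900·6033.56)] / (2·6900) = (−1700 + 13016.000)/13800 ≈ 0.820.

δ ≈ 0.820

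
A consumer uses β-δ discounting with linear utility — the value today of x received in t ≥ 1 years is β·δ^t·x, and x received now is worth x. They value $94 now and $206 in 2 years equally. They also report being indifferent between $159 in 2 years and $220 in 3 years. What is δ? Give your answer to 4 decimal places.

From the later pair, β·δ^2·159 = β·δ^3·220; dividing through, δ = 159/220 = 0.72273.

δ ≈ 0.7227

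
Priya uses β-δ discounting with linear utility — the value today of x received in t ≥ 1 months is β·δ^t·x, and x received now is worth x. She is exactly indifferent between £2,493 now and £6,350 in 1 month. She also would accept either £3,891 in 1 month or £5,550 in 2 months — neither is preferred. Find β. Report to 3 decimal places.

The second indifference involves only future payoffs, so β cancels: β·δ^1·3891 = β·δ^2·5550, giving δ = 3891/5550 = 0.70108.
Now use the now-vs-future pair: 2493 = β·δ·6350 gives β = 2493/(0.70108·6350) ≈ 0.560.

β ≈ 0.560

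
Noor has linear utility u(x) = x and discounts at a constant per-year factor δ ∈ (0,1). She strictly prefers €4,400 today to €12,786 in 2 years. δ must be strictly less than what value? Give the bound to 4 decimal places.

Under u(x) = x this choice says 4400 > δ^2·12786.
Hence δ^2 < 4400/12786 = 0.34413, and x ↦ x^(1/2) is increasing on (0,∞).
δ < 0.34413^(1/2) = 0.5866.

δ < 0.5866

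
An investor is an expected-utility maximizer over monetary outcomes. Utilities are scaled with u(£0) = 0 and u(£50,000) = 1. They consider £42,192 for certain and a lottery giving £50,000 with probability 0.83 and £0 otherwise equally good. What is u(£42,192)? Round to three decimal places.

By the standard-gamble method, u(£42,192) is just the indifference probability on the best outcome: 0.83.

0.830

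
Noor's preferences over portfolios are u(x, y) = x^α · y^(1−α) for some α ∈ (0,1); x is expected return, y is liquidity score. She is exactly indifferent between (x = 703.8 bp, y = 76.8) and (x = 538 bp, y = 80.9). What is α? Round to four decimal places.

α ≈ 0.1622

Set the two utilities equal: 703.8^α·76.8^(1−α) = 538^α·80.9^(1−α).
(703.8/538)^α = (80.9/76.8)^(1−α); take logs: α·ln(703.8/538) = (1−α)·ln(80.9/76.8), i.e. α·0.2686357 = (1−α)·0.0520092.
Thus α·(0.3206449) = 0.0520092, so α = 0.0520092/0.3206449 ≈ 0.1622.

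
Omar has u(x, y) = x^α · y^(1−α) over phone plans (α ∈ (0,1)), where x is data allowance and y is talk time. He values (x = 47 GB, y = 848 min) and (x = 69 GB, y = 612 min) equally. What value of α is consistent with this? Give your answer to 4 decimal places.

Indifference: 47^α · 848^(1−α) = 69^α · 612^(1−α).
Rearrange to (47/69)^α = (612/848)^(1−α) and take logs: α·-0.3839589 = (1−α)·-0.3261484.
With A = -0.3839589 and B = -0.3261484: α·A = (1−α)·B, so α = B/(A+B) = -0.3261484/-0.7101073 ≈ 0.4593.

α ≈ 0.4593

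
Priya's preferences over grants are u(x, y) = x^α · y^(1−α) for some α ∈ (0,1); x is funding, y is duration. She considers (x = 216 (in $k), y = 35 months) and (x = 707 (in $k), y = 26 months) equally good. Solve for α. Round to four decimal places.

α ≈ 0.2004

Set the two utilities equal: 216^α·35^(1−α) = 707^α·26^(1−α).
(216/707)^α = (26/35)^(1−α); take logs: α·ln(216/707) = (1−α)·ln(26/35), i.e. α·-1.1857523 = (1−α)·-0.2972515.
So α/(1−α) = (-0.2972515)/(-1.1857523) = 0.2506860, and α = 0.2506860/1.2506860 ≈ 0.2004.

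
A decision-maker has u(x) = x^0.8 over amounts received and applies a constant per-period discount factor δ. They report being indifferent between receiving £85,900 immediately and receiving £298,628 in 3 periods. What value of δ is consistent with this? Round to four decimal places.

δ ≈ 0.7173

Indifference means u(85900) = δ^3 · u(298628), so δ^3 = u(85900)/u(298628).
Since u(x) = x^0.8, δ^3 = (85900/298628)^0.8 = 0.28765^0.8 = 0.36905.
Hence δ = (0.36905)^(1/3) = 0.717293.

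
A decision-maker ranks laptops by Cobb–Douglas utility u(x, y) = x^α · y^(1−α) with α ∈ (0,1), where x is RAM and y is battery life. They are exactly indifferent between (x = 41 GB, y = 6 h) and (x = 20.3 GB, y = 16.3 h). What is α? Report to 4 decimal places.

The Cobb–Douglas utilities coincide, so 41^α·6^(1−α) = 20.3^α·16.3^(1−α).
Taking logs: α·ln 41 + (1−α)·ln 6 = α·ln 20.3 + (1−α)·ln 16.3, i.e. α·0.7029512 = (1−α)·0.9994056.
So α/(1−α) = (0.9994056)/(0.7029512) = 1.4217283, and α = 1.4217283/2.4217283 ≈ 0.5871.

α ≈ 0.5871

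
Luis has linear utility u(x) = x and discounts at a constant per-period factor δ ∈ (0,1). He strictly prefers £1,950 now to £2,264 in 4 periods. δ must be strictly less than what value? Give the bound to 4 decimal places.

Comparing present values: 1950 > δ^4·2264.
Hence δ^4 < 1950/2264 = 0.86131, and x ↦ x^(1/4) is increasing on (0,∞).
δ < (1950/2264)^(1/4) ≈ 0.9634.

δ < 0.9634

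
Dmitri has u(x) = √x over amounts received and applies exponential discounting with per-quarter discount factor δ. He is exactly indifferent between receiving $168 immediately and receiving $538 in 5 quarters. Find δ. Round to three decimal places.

δ ≈ 0.890

Equating discounted utilities: u(168) = δ^5·u(538) ⇒ δ^5 = u(168)/u(538).
Since u(x) = √x, δ^5 = √(168/538) = 0.55881.
Taking the 5th root: δ = 0.55881^(1/5) ≈ 0.890.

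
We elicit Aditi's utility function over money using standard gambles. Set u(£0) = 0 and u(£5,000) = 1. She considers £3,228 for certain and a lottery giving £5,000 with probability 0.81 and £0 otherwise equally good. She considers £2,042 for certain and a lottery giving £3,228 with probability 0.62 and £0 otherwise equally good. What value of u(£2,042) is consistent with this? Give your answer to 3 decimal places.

0.502

From the first indifference, u(£3,228) = 0.81·u(£5,000) + 0.19·u(£0) = 0.81·1 + 0.19·0 = 0.81.
Then u(£2,042) = 0.62·u(£3,228) + 0.38·u(£0) = 0.62·0.81 + 0.38·0.00 = 0.5022.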